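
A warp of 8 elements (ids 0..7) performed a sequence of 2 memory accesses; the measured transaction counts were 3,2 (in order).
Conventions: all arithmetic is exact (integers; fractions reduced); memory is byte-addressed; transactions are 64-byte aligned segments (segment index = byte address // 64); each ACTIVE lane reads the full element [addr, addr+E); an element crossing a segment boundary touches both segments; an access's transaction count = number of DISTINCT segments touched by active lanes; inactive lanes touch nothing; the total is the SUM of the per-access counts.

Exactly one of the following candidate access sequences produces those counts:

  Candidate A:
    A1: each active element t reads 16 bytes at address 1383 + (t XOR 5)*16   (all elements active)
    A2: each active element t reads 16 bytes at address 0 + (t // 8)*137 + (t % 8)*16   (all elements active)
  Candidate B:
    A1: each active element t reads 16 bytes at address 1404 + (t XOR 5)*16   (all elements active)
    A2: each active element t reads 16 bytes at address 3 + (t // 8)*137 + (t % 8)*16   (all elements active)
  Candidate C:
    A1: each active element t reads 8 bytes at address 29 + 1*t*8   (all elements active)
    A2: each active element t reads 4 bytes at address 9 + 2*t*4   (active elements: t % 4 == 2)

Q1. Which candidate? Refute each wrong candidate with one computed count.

B: A2 gives 3 transactions, not 2
C: A1 gives 2 transactions, not 3
A: all counts match (3,2)

Answer: A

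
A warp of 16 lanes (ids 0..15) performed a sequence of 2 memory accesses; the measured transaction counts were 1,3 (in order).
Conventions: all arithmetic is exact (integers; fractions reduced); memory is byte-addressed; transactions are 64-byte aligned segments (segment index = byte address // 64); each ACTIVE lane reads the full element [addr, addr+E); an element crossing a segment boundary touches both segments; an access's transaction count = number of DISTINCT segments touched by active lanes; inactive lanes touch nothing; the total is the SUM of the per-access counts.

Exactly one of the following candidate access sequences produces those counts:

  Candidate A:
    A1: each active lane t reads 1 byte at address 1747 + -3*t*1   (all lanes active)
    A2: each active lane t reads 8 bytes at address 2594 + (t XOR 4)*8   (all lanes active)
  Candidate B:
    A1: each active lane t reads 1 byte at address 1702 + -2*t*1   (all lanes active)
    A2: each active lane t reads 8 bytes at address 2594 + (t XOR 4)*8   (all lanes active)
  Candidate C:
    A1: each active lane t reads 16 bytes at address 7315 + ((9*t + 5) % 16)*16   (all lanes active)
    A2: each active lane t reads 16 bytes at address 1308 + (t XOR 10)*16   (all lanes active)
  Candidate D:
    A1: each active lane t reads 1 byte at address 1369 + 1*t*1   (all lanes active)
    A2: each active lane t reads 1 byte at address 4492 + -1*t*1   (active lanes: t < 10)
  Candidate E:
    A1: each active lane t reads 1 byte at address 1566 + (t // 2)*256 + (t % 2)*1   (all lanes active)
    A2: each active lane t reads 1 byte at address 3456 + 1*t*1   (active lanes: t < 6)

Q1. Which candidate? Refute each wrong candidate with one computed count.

A: A1 gives 2 transactions, not 1
C: A1 gives 5 transactions, not 1
D: A2 gives 1 transaction, not 3
E: A1 gives 8 transactions, not 1
B: all counts match (1,3)

Answer: B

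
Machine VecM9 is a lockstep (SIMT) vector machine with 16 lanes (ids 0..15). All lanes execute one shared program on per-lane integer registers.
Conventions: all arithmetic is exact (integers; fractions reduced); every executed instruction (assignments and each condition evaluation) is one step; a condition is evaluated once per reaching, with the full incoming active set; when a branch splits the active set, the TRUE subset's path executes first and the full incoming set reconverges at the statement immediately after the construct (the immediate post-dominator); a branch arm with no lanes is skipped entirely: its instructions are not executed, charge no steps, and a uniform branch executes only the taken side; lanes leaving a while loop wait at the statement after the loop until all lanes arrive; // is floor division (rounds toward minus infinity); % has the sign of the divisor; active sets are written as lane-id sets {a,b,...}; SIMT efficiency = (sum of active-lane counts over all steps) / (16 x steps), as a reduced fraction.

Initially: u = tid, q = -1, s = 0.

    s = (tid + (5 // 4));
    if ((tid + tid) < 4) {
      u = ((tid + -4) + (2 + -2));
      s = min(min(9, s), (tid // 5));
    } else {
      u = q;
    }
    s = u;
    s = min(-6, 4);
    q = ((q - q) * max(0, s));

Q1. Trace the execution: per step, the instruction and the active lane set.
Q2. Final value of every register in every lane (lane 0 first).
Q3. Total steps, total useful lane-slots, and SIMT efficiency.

step 0: s <- (tid + (5 // 4))        {0,1,2,3,4,5,6,7,8,9,10,11,12,13,14,15}
step 1: eval ((tid + tid) < 4)       {0,1,2,3,4,5,6,7,8,9,10,11,12,13,14,15}
step 2: u <- ((tid + -4) + (2 + -2)) {0,1}
step 3: s <- min(min(9, s), (tid // 5)) {0,1}
step 4: u <- q                       {2,3,4,5,6,7,8,9,10,11,12,13,14,15}
step 5: s <- u                       {0,1,2,3,4,5,6,7,8,9,10,11,12,13,14,15}
step 6: s <- min(-6, 4)              {0,1,2,3,4,5,6,7,8,9,10,11,12,13,14,15}
step 7: q <- ((q - q) * max(0, s))   {0,1,2,3,4,5,6,7,8,9,10,11,12,13,14,15}

Answer: 8 steps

u: -4,-3,-1,-1,-1,-1,-1,-1,-1,-1,-1,-1,-1,-1,-1,-1
q: 0,0,0,0,0,0,0,0,0,0,0,0,0,0,0,0
s: -6,-6,-6,-6,-6,-6,-6,-6,-6,-6,-6,-6,-6,-6,-6,-6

steps = 8; useful = 98; efficiency = 98/128 = 49/64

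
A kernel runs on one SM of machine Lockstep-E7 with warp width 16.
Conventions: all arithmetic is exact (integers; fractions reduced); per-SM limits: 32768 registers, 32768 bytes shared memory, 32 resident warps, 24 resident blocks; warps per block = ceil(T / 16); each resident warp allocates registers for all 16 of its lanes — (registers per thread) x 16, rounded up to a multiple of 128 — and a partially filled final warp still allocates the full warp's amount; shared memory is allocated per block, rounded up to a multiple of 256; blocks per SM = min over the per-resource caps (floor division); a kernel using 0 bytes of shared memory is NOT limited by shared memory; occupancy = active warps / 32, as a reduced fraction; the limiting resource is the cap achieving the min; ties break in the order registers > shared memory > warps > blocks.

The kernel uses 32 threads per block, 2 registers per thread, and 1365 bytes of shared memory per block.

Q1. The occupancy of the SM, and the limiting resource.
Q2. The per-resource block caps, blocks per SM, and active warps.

Answer: occupancy 1, limited by warps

registers: 128 blocks
shared memory: 21 blocks
warps: 16 blocks
blocks: 24 blocks

Answer: 16 blocks, 32 active warps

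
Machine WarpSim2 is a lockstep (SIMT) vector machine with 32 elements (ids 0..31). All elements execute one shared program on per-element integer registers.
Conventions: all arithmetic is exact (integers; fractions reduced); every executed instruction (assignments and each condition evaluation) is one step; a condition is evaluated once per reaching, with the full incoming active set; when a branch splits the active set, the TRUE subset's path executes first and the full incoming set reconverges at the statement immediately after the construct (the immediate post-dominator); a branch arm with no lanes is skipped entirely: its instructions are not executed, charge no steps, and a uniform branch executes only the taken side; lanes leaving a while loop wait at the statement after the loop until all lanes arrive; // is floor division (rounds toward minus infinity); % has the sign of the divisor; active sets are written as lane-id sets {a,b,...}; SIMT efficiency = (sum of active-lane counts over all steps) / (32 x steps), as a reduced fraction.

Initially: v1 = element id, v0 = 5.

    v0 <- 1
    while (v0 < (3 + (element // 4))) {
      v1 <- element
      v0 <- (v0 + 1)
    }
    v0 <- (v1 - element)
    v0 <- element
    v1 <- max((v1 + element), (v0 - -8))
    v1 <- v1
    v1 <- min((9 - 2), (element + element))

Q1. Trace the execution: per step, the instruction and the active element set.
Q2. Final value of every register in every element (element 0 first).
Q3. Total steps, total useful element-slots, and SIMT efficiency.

step 0: v0 <- 1                      {0,1,2,3,4,5,6,7,8,9,10,11,12,13,14,15,16,17,18,19,20,21,22,23,24,25,26,27,28,29,30,31}
step 1: eval (v0 < (3 + (element // 4))) {0,1,2,3,4,5,6,7,8,9,10,11,12,13,14,15,16,17,18,19,20,21,22,23,24,25,26,27,28,29,30,31}
step 2: v1 <- element                {0,1,2,3,4,5,6,7,8,9,10,11,12,13,14,15,16,17,18,19,20,21,22,23,24,25,26,27,28,29,30,31}
step 3: v0 <- (v0 + 1)               {0,1,2,3,4,5,6,7,8,9,10,11,12,13,14,15,16,17,18,19,20,21,22,23,24,25,26,27,28,29,30,31}
step 4: eval (v0 < (3 + (element // 4))) {0,1,2,3,4,5,6,7,8,9,10,11,12,13,14,15,16,17,18,19,20,21,22,23,24,25,26,27,28,29,30,31}
step 5: v1 <- element                {0,1,2,3,4,5,6,7,8,9,10,11,12,13,14,15,16,17,18,19,20,21,22,23,24,25,26,27,28,29,30,31}
step 6: v0 <- (v0 + 1)               {0,1,2,3,4,5,6,7,8,9,10,11,12,13,14,15,16,17,18,19,20,21,22,23,24,25,26,27,28,29,30,31}
step 7: eval (v0 < (3 + (element // 4))) {0,1,2,3,4,5,6,7,8,9,10,11,12,13,14,15,16,17,18,19,20,21,22,23,24,25,26,27,28,29,30,31}
step 8: v1 <- element                {4,5,6,7,8,9,10,11,12,13,14,15,16,17,18,19,20,21,22,23,24,25,26,27,28,29,30,31}
step 9: v0 <- (v0 + 1)               {4,5,6,7,8,9,10,11,12,13,14,15,16,17,18,19,20,21,22,23,24,25,26,27,28,29,30,31}
step 10: eval (v0 < (3 + (element // 4))) {4,5,6,7,8,9,10,11,12,13,14,15,16,17,18,19,20,21,22,23,24,25,26,27,28,29,30,31}
step 11: v1 <- element                {8,9,10,11,12,13,14,15,16,17,18,19,20,21,22,23,24,25,26,27,28,29,30,31}
step 12: v0 <- (v0 + 1)               {8,9,10,11,12,13,14,15,16,17,18,19,20,21,22,23,24,25,26,27,28,29,30,31}
step 13: eval (v0 < (3 + (element // 4))) {8,9,10,11,12,13,14,15,16,17,18,19,20,21,22,23,24,25,26,27,28,29,30,31}
step 14: v1 <- element                {12,13,14,15,16,17,18,19,20,21,22,23,24,25,26,27,28,29,30,31}
step 15: v0 <- (v0 + 1)               {12,13,14,15,16,17,18,19,20,21,22,23,24,25,26,27,28,29,30,31}
step 16: eval (v0 < (3 + (element // 4))) {12,13,14,15,16,17,18,19,20,21,22,23,24,25,26,27,28,29,30,31}
step 17: v1 <- element                {16,17,18,19,20,21,22,23,24,25,26,27,28,29,30,31}
step 18: v0 <- (v0 + 1)               {16,17,18,19,20,21,22,23,24,25,26,27,28,29,30,31}
step 19: eval (v0 < (3 + (element // 4))) {16,17,18,19,20,21,22,23,24,25,26,27,28,29,30,31}
step 20: v1 <- element                {20,21,22,23,24,25,26,27,28,29,30,31}
step 21: v0 <- (v0 + 1)               {20,21,22,23,24,25,26,27,28,29,30,31}
step 22: eval (v0 < (3 + (element // 4))) {20,21,22,23,24,25,26,27,28,29,30,31}
step 23: v1 <- element                {24,25,26,27,28,29,30,31}
step 24: v0 <- (v0 + 1)               {24,25,26,27,28,29,30,31}
step 25: eval (v0 < (3 + (element // 4))) {24,25,26,27,28,29,30,31}
step 26: v1 <- element                {28,29,30,31}
step 27: v0 <- (v0 + 1)               {28,29,30,31}
step 28: eval (v0 < (3 + (element // 4))) {28,29,30,31}
step 29: v0 <- (v1 - element)         {0,1,2,3,4,5,6,7,8,9,10,11,12,13,14,15,16,17,18,19,20,21,22,23,24,25,26,27,28,29,30,31}
step 30: v0 <- element                {0,1,2,3,4,5,6,7,8,9,10,11,12,13,14,15,16,17,18,19,20,21,22,23,24,25,26,27,28,29,30,31}
step 31: v1 <- max((v1 + element), (v0 - -8)) {0,1,2,3,4,5,6,7,8,9,10,11,12,13,14,15,16,17,18,19,20,21,22,23,24,25,26,27,28,29,30,31}
step 32: v1 <- v1                     {0,1,2,3,4,5,6,7,8,9,10,11,12,13,14,15,16,17,18,19,20,21,22,23,24,25,26,27,28,29,30,31}
step 33: v1 <- min((9 - 2), (element + element)) {0,1,2,3,4,5,6,7,8,9,10,11,12,13,14,15,16,17,18,19,20,21,22,23,24,25,26,27,28,29,30,31}

Answer: 34 steps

v1: 0,2,4,6,7,7,7,7,7,7,7,7,7,7,7,7,7,7,7,7,7,7,7,7,7,7,7,7,7,7,7,7
v0: 0,1,2,3,4,5,6,7,8,9,10,11,12,13,14,15,16,17,18,19,20,21,22,23,24,25,26,27,28,29,30,31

steps = 34; useful = 752; efficiency = 752/1088 = 47/68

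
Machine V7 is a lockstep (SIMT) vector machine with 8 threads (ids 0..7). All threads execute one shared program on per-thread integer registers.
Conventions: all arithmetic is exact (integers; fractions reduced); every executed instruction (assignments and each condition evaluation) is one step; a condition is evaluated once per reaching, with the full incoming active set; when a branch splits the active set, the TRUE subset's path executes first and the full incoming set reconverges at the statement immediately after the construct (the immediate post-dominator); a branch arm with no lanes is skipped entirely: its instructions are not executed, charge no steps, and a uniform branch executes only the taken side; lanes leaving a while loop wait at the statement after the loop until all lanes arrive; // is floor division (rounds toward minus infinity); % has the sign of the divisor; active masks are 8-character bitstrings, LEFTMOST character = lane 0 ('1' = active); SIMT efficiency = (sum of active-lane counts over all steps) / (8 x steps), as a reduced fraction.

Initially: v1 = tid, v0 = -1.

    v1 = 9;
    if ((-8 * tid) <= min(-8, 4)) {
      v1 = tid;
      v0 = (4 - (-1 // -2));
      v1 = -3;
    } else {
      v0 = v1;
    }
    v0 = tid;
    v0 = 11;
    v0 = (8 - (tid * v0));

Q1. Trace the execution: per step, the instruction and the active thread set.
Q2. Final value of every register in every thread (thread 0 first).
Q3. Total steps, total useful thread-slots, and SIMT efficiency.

step 0: v1 <- 9                      11111111
step 1: eval ((-8 * tid) <= min(-8, 4)) 11111111
step 2: v1 <- tid                    01111111
step 3: v0 <- (4 - (-1 // -2))       01111111
step 4: v1 <- -3                     01111111
step 5: v0 <- v1                     10000000
step 6: v0 <- tid                    11111111
step 7: v0 <- 11                     11111111
step 8: v0 <- (8 - (tid * v0))       11111111

Answer: 9 steps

v1: 9,-3,-3,-3,-3,-3,-3,-3
v0: 8,-3,-14,-25,-36,-47,-58,-69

steps = 9; useful = 62; efficiency = 62/72 = 31/36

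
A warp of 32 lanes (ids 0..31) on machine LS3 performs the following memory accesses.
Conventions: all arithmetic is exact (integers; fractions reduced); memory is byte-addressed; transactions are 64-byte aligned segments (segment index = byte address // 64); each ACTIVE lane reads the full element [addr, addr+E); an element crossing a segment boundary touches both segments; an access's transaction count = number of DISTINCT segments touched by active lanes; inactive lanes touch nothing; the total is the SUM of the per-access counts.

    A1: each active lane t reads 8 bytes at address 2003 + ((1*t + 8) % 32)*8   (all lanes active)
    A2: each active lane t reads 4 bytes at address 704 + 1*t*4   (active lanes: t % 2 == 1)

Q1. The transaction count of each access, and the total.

A1: 5 transactions
A2: 2 transactions

Answer: 5,2; total 7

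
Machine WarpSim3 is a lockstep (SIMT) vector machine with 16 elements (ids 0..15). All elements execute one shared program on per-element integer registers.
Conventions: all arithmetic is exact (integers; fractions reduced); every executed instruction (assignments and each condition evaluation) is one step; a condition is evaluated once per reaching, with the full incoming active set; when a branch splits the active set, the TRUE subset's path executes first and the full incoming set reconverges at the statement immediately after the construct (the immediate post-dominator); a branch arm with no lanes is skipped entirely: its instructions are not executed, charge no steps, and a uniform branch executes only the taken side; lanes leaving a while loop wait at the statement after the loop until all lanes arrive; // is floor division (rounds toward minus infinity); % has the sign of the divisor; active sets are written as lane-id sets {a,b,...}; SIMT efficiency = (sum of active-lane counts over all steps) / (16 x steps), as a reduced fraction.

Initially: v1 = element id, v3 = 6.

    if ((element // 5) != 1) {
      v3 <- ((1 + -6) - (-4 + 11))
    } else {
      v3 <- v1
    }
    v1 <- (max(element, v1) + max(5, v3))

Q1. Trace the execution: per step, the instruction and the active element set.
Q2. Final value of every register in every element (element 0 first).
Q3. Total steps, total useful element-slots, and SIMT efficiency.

step 0: eval ((element // 5) != 1)   {0,1,2,3,4,5,6,7,8,9,10,11,12,13,14,15}
step 1: v3 <- ((1 + -6) - (-4 + 11)) {0,1,2,3,4,10,11,12,13,14,15}
step 2: v3 <- v1                     {5,6,7,8,9}
step 3: v1 <- (max(element, v1) + max(5, v3)) {0,1,2,3,4,5,6,7,8,9,10,11,12,13,14,15}

Answer: 4 steps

v1: 5,6,7,8,9,10,12,14,16,18,15,16,17,18,19,20
v3: -12,-12,-12,-12,-12,5,6,7,8,9,-12,-12,-12,-12,-12,-12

steps = 4; useful = 48; efficiency = 48/64 = 3/4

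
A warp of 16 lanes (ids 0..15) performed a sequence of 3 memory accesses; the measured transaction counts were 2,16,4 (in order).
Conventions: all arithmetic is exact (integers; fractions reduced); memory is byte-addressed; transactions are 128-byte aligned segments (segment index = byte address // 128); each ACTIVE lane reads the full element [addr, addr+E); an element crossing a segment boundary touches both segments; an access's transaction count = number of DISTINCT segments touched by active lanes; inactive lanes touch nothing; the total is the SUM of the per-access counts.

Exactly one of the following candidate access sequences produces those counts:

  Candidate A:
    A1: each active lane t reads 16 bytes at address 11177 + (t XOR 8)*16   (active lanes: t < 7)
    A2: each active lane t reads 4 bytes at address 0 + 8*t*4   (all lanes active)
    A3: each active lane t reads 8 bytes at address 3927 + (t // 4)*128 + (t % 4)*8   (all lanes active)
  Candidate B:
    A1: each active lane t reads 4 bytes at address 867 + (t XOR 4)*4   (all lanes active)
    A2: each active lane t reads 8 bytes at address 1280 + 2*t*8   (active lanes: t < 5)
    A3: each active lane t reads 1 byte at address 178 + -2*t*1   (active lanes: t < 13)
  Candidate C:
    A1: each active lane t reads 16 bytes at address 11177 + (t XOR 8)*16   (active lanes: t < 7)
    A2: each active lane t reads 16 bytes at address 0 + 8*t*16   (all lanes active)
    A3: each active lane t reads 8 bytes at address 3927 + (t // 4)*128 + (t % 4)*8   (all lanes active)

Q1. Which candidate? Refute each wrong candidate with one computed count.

A: A2 gives 4 transactions, not 16
B: A2 gives 1 transaction, not 16
C: all counts match (2,16,4)

Answer: C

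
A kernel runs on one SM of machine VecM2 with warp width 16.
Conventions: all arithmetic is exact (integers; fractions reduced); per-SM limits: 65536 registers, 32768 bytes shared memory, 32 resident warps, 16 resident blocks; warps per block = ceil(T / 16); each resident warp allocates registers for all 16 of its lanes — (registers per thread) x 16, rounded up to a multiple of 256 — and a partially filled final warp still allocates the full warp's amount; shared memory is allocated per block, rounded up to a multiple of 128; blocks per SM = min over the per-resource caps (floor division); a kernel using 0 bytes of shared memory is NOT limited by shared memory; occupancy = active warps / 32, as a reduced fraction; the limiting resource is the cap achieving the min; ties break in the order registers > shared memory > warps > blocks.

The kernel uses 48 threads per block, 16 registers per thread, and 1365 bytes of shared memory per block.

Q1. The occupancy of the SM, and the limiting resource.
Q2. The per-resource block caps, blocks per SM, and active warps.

Answer: occupancy 15/16, limited by warps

registers: 85 blocks
shared memory: 23 blocks
warps: 10 blocks
blocks: 16 blocks

Answer: 10 blocks, 30 active warps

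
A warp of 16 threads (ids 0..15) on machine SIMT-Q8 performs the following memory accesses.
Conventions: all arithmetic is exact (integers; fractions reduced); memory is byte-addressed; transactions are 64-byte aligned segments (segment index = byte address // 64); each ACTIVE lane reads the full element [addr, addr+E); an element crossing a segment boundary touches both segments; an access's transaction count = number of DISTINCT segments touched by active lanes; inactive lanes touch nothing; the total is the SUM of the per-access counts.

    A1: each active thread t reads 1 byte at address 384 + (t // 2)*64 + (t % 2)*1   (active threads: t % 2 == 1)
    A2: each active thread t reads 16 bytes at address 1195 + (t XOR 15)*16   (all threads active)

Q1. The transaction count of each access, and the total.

A1: 8 transactions
A2: 5 transactions

Answer: 8,5; total 13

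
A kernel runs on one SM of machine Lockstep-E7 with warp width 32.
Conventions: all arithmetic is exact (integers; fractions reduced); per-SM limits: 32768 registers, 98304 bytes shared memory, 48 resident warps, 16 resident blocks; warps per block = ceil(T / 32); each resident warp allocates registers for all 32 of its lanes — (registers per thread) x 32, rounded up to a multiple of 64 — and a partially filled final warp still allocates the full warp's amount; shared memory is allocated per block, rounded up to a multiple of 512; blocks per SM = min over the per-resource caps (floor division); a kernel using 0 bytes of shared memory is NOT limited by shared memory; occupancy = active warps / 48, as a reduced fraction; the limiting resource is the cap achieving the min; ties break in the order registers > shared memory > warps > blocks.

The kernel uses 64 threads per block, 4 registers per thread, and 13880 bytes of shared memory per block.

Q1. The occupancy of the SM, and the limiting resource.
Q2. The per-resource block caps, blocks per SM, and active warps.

Answer: occupancy 1/4, limited by shared memory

registers: 128 blocks
shared memory: 6 blocks
warps: 24 blocks
blocks: 16 blocks

Answer: 6 blocks, 12 active warps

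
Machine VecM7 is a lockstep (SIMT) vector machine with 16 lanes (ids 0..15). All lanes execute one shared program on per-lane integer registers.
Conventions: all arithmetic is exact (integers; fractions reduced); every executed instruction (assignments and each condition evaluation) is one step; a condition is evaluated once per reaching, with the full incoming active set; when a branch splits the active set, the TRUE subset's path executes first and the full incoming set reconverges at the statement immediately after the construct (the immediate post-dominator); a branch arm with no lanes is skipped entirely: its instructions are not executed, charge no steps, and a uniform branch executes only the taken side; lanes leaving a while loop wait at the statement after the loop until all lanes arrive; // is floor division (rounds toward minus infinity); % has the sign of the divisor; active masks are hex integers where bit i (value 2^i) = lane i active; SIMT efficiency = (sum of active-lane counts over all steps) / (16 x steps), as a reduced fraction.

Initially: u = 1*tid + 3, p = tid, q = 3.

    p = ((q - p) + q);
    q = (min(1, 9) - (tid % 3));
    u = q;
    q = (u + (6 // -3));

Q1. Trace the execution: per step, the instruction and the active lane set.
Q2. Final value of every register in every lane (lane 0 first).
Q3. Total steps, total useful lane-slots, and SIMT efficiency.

step 0: p <- ((q - p) + q)           0xffff
step 1: q <- (min(1, 9) - (tid % 3)) 0xffff
step 2: u <- q                       0xffff
step 3: q <- (u + (6 // -3))         0xffff

Answer: 4 steps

u: 1,0,-1,1,0,-1,1,0,-1,1,0,-1,1,0,-1,1
p: 6,5,4,3,2,1,0,-1,-2,-3,-4,-5,-6,-7,-8,-9
q: -1,-2,-3,-1,-2,-3,-1,-2,-3,-1,-2,-3,-1,-2,-3,-1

steps = 4; useful = 64; efficiency = 64/64 = 1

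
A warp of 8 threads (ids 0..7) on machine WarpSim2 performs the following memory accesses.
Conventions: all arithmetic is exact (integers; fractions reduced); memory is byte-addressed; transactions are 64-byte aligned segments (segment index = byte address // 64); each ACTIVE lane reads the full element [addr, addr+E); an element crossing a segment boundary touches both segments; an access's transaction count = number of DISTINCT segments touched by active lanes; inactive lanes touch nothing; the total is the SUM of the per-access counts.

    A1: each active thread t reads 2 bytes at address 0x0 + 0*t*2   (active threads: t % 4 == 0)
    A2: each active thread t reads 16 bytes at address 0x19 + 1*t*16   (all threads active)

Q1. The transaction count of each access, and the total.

A1: 1 transaction
A2: 3 transactions

Answer: 1,3; total 4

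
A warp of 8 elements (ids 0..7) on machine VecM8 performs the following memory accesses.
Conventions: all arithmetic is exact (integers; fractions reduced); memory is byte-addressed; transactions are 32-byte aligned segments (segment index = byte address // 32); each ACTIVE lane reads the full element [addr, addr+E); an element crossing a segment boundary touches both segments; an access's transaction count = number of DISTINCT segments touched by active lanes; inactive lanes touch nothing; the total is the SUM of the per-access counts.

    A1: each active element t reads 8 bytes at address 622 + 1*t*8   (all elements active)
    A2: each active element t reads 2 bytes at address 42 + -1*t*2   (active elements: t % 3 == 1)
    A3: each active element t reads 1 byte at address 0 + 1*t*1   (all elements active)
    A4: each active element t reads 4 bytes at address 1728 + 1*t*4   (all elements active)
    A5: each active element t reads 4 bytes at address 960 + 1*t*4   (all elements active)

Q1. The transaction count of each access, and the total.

A1: 3 transactions
A2: 2 transactions
A3: 1 transaction
A4: 1 transaction
A5: 1 transaction

Answer: 3,2,1,1,1; total 8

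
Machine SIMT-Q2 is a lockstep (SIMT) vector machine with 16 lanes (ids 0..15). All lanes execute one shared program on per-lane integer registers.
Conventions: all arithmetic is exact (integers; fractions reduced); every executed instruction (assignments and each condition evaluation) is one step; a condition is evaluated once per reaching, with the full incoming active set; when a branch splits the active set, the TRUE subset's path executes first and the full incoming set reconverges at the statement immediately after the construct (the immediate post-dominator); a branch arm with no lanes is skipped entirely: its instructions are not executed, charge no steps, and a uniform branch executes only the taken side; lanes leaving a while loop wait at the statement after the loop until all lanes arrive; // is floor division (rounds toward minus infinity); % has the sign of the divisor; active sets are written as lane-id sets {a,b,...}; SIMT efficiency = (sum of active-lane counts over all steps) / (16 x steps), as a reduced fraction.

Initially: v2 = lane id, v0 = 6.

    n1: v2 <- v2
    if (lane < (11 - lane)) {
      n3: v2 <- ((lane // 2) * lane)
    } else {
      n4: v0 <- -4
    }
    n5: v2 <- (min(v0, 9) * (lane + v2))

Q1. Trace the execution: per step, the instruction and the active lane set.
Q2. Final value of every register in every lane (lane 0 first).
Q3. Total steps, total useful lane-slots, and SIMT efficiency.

step 0: v2 <- v2                     {0,1,2,3,4,5,6,7,8,9,10,11,12,13,14,15}
step 1: eval (lane < (11 - lane))    {0,1,2,3,4,5,6,7,8,9,10,11,12,13,14,15}
step 2: v2 <- ((lane // 2) * lane)   {0,1,2,3,4,5}
step 3: v0 <- -4                     {6,7,8,9,10,11,12,13,14,15}
step 4: v2 <- (min(v0, 9) * (lane + v2)) {0,1,2,3,4,5,6,7,8,9,10,11,12,13,14,15}

Answer: 5 steps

v2: 0,6,24,36,72,90,-48,-56,-64,-72,-80,-88,-96,-104,-112,-120
v0: 6,6,6,6,6,6,-4,-4,-4,-4,-4,-4,-4,-4,-4,-4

steps = 5; useful = 64; efficiency = 64/80 = 4/5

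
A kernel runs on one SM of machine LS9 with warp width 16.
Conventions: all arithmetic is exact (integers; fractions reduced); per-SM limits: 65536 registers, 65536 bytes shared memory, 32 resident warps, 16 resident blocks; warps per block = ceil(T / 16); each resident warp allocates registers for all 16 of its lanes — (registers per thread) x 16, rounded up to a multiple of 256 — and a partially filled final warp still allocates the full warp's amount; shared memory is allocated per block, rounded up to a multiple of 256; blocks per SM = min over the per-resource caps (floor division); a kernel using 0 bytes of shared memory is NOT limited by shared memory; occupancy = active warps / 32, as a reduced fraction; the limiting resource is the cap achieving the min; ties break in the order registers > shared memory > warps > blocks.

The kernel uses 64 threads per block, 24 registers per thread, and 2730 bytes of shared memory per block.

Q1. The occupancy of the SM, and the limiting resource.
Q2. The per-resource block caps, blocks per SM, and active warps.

Answer: occupancy 1, limited by warps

registers: 32 blocks
shared memory: 23 blocks
warps: 8 blocks
blocks: 16 blocks

Answer: 8 blocks, 32 active warps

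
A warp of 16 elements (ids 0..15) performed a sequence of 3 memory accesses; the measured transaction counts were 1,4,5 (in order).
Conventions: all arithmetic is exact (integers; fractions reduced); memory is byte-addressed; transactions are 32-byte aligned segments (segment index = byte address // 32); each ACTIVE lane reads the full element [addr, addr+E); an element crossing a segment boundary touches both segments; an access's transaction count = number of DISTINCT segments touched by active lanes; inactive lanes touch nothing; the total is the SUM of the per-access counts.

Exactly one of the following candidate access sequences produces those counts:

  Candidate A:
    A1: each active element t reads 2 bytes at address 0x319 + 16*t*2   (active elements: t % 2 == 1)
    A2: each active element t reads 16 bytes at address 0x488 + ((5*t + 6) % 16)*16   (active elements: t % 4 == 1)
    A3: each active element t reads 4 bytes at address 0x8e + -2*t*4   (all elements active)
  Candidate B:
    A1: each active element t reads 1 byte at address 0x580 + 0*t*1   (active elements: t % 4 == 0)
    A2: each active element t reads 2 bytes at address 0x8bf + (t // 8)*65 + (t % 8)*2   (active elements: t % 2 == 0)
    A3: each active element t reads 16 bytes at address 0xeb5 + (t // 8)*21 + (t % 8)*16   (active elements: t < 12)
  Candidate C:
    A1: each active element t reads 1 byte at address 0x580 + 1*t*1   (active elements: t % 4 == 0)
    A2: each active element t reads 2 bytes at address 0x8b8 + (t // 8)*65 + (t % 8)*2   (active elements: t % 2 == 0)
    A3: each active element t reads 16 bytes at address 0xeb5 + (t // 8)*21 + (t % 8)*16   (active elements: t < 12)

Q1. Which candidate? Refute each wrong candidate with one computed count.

A: A1 gives 8 transactions, not 1
B: A2 gives 3 transactions, not 4
C: all counts match (1,4,5)

Answer: C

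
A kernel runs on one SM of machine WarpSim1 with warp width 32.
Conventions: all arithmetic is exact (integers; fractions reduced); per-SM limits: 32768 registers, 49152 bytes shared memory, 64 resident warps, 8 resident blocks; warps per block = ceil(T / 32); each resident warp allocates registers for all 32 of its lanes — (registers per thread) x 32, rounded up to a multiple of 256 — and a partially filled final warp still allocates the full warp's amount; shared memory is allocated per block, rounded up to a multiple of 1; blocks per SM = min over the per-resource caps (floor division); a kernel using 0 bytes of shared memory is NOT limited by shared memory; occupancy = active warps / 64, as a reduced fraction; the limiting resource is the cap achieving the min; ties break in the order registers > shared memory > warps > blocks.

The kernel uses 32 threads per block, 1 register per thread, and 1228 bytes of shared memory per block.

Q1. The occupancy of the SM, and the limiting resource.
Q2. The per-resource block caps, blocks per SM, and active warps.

Answer: occupancy 1/8, limited by blocks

registers: 128 blocks
shared memory: 40 blocks
warps: 64 blocks
blocks: 8 blocks

Answer: 8 blocks, 8 active warps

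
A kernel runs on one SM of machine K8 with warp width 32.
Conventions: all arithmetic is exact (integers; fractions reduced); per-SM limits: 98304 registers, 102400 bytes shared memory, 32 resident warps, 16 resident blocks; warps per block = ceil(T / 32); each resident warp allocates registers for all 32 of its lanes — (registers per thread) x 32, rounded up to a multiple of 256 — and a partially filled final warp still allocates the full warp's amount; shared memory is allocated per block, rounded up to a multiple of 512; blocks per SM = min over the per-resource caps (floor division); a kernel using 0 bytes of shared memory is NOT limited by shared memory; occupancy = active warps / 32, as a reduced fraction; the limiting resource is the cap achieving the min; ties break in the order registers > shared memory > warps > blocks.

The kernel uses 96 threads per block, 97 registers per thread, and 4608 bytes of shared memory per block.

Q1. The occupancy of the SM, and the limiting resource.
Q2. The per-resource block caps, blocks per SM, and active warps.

Answer: occupancy 27/32, limited by registers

registers: 9 blocks
shared memory: 22 blocks
warps: 10 blocks
blocks: 16 blocks

Answer: 9 blocks, 27 active warps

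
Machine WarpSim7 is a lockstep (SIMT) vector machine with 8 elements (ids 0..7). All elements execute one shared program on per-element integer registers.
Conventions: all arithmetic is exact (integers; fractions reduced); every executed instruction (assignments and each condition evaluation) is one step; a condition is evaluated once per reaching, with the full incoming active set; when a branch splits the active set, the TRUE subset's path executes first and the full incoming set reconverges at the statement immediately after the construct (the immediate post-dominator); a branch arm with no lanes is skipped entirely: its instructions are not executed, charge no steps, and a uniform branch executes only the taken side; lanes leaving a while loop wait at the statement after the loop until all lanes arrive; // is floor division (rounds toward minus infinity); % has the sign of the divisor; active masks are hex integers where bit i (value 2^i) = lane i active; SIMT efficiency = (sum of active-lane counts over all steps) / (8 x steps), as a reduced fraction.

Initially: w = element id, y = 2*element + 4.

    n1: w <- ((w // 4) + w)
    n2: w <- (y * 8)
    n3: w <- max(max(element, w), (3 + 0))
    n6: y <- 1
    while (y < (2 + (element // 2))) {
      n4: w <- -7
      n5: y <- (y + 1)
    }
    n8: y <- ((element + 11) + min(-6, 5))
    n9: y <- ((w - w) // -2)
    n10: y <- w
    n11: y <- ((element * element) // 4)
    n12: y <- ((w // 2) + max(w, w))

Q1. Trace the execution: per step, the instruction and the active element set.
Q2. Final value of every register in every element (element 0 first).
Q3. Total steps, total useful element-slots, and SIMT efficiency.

step 0: w <- ((w // 4) + w)          0xff
step 1: w <- (y * 8)                 0xff
step 2: w <- max(max(element, w), (3 + 0)) 0xff
step 3: y <- 1                       0xff
step 4: eval (y < (2 + (element // 2))) 0xff
step 5: w <- -7                      0xff
step 6: y <- (y + 1)                 0xff
step 7: eval (y < (2 + (element // 2))) 0xff
step 8: w <- -7                      0xfc
step 9: y <- (y + 1)                 0xfc
step 10: eval (y < (2 + (element // 2))) 0xfc
step 11: w <- -7                      0xf0
step 12: y <- (y + 1)                 0xf0
step 13: eval (y < (2 + (element // 2))) 0xf0
step 14: w <- -7                      0xc0
step 15: y <- (y + 1)                 0xc0
step 16: eval (y < (2 + (element // 2))) 0xc0
step 17: y <- ((element + 11) + min(-6, 5)) 0xff
step 18: y <- ((w - w) // -2)         0xff
step 19: y <- w                       0xff
step 20: y <- ((element * element) // 4) 0xff
step 21: y <- ((w // 2) + max(w, w))  0xff

Answer: 22 steps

w: -7,-7,-7,-7,-7,-7,-7,-7
y: -11,-11,-11,-11,-11,-11,-11,-11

steps = 22; useful = 140; efficiency = 140/176 = 35/44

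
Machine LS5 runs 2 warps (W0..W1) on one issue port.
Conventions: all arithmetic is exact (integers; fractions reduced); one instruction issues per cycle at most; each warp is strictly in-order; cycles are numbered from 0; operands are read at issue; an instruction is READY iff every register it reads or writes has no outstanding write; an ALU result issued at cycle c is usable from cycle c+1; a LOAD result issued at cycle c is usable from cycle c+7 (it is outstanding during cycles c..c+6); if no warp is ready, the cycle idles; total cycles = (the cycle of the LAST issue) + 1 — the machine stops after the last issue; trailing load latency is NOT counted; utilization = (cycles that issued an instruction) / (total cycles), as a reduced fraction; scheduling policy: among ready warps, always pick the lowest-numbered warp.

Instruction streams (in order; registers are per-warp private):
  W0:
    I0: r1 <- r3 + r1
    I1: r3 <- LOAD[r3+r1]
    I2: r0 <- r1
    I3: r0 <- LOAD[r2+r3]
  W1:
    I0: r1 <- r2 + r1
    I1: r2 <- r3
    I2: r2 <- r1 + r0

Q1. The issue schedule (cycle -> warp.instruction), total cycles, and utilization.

cycle 0: W0.I0
cycle 1: W0.I1
cycle 2: W0.I2
cycle 3: W1.I0
cycle 4: W1.I1
cycle 5: W1.I2
cycle 6: idle
cycle 7: idle
cycle 8: W0.I3

Answer: 9 cycles, utilization 7/9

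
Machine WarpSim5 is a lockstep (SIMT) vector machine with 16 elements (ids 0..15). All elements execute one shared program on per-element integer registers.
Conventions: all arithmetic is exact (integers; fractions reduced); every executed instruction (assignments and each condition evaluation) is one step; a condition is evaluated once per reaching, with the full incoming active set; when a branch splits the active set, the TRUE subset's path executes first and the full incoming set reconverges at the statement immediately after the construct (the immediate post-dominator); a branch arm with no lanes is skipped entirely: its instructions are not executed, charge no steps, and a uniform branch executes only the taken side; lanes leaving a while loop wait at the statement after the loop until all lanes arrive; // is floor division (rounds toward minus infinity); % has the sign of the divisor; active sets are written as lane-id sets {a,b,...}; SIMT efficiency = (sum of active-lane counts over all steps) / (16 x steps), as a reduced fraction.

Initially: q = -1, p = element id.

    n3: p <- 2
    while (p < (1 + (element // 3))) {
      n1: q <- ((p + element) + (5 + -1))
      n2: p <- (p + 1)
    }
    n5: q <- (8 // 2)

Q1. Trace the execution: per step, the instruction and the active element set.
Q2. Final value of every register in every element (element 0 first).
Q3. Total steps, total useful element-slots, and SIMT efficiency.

step 0: p <- 2                       {0,1,2,3,4,5,6,7,8,9,10,11,12,13,14,15}
step 1: eval (p < (1 + (element // 3))) {0,1,2,3,4,5,6,7,8,9,10,11,12,13,14,15}
step 2: q <- ((p + element) + (5 + -1)) {6,7,8,9,10,11,12,13,14,15}
step 3: p <- (p + 1)                 {6,7,8,9,10,11,12,13,14,15}
step 4: eval (p < (1 + (element // 3))) {6,7,8,9,10,11,12,13,14,15}
step 5: q <- ((p + element) + (5 + -1)) {9,10,11,12,13,14,15}
step 6: p <- (p + 1)                 {9,10,11,12,13,14,15}
step 7: eval (p < (1 + (element // 3))) {9,10,11,12,13,14,15}
step 8: q <- ((p + element) + (5 + -1)) {12,13,14,15}
step 9: p <- (p + 1)                 {12,13,14,15}
step 10: eval (p < (1 + (element // 3))) {12,13,14,15}
step 11: q <- ((p + element) + (5 + -1)) {15}
step 12: p <- (p + 1)                 {15}
step 13: eval (p < (1 + (element // 3))) {15}
step 14: q <- (8 // 2)                {0,1,2,3,4,5,6,7,8,9,10,11,12,13,14,15}

Answer: 15 steps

q: 4,4,4,4,4,4,4,4,4,4,4,4,4,4,4,4
p: 2,2,2,2,2,2,3,3,3,4,4,4,5,5,5,6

steps = 15; useful = 114; efficiency = 114/240 = 19/40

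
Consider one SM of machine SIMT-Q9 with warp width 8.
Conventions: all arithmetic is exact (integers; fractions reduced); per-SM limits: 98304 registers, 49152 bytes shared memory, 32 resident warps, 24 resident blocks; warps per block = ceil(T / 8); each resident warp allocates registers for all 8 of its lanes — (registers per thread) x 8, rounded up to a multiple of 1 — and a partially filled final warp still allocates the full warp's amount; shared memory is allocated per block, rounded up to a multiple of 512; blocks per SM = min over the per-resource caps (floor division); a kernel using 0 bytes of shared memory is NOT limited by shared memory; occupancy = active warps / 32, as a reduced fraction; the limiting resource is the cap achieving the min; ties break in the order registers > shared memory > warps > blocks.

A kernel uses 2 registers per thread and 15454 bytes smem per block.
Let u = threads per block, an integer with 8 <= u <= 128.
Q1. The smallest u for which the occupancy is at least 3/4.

Answer: u = 57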